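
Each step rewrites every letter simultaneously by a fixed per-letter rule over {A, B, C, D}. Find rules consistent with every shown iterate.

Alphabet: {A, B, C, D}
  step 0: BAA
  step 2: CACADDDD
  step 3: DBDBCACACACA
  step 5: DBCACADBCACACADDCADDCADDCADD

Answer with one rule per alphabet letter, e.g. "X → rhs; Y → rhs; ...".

A->B, B->DD, C->D, D->CA

  step 2 ⇒ step 3: CACADDDD ⇒ D·B·D·B·CA·CA·CA·CA
    A ↦ B
    C ↦ D
    D ↦ CA
    B ↦ DD  (constrained at step 0)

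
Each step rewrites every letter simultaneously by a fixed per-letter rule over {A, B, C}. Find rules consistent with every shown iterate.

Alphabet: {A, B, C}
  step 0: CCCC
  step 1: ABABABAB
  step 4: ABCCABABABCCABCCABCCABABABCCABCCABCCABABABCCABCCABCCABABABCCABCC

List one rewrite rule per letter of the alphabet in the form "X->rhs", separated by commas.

  step 0 ⇒ step 1: CCCC ⇒ AB·AB·AB·AB
    C ↦ AB
    A ↦ AB  (constrained at step 1)
    B ↦ CC  (constrained at step 1)

A->AB, B->CC, C->AB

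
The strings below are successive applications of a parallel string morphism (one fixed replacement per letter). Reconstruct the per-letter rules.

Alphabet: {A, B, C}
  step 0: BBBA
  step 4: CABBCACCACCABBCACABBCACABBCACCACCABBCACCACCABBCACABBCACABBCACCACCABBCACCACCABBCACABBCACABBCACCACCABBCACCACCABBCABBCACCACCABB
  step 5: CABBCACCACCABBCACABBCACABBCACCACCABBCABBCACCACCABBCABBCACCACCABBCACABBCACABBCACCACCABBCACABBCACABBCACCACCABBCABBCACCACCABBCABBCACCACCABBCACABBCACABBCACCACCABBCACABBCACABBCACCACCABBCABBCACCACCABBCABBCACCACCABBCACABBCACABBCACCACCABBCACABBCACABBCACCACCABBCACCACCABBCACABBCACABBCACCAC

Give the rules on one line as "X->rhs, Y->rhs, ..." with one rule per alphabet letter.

A->BB, B->CAC, C->CA

  step 4 ⇒ step 5: CABBCACCACCABBCACABBCACABBCACCACCABBCACCACCABBCACABBCACABBCACCACCABBCACCACCABBCACABBCACABBCACCACCABBCACCACCABBCABBCACCACCABB ⇒ CA·BB·CAC·CAC·CA·BB·CA·CA·BB·CA·CA·BB·CAC·CAC·CA·BB·CA·BB·CAC·CAC·CA·BB·CA·BB·CAC·CAC·CA·BB·CA·CA·BB·CA·CA·BB·CAC·CAC·CA·BB·CA·CA·BB·CA·CA·BB·CAC·CAC·CA·BB·CA·BB·CAC·CAC·CA·BB·CA·BB·CAC·CAC·CA·BB·CA·CA·BB·CA·CA·BB·CAC·CAC·CA·BB·CA·CA·BB·CA·CA·BB·CAC·CAC·CA·BB·CA·BB·CAC·CAC·CA·BB·CA·BB·CAC·CAC·CA·BB·CA·CA·BB·CA·CA·BB·CAC·CAC·CA·BB·CA·CA·BB·CA·CA·BB·CAC·CAC·CA·BB·CAC·CAC·CA·BB·CA·CA·BB·CA·CA·BB·CAC·CAC
    A ↦ BB
    B ↦ CAC
    C ↦ CA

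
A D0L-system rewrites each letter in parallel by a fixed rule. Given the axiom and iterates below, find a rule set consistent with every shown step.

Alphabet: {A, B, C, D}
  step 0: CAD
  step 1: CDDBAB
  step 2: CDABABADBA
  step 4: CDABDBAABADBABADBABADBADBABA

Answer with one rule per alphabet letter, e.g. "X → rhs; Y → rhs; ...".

A->DB, B->A, C->CD, D->AB

  step 1 ⇒ step 2: CDDBAB ⇒ CD·AB·AB·A·DB·A
    A ↦ DB
    B ↦ A
    C ↦ CD
    D ↦ AB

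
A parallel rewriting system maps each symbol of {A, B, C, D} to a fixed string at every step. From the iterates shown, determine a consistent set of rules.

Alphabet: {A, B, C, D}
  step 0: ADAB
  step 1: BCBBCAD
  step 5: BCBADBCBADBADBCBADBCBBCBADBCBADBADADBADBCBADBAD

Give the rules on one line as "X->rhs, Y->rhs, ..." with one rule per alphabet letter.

  step 0 ⇒ step 1: ADAB ⇒ BC·B·BC·AD
    A ↦ BC
    B ↦ AD
    D ↦ B
    C ↦ B  (constrained at step 1)

A->BC, B->AD, C->B, D->B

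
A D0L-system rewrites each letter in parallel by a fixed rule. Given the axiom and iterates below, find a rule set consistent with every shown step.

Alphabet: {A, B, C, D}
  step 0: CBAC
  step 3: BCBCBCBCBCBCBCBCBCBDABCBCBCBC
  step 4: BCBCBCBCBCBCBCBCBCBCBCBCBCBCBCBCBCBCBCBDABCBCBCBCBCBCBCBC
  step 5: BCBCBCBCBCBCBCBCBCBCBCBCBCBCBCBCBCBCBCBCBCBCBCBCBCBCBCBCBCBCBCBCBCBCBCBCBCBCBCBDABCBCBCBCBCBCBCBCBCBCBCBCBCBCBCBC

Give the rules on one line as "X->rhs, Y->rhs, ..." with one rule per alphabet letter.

A->DA, B->BC, C->BC, D->B

  step 4 ⇒ step 5: BCBCBCBCBCBCBCBCBCBCBCBCBCBCBCBCBCBCBCBDABCBCBCBCBCBCBCBC ⇒ BC·BC·BC·BC·BC·BC·BC·BC·BC·BC·BC·BC·BC·BC·BC·BC·BC·BC·BC·BC·BC·BC·BC·BC·BC·BC·BC·BC·BC·BC·BC·BC·BC·BC·BC·BC·BC·BC·BC·B·DA·BC·BC·BC·BC·BC·BC·BC·BC·BC·BC·BC·BC·BC·BC·BC·BC
    A ↦ DA
    B ↦ BC
    C ↦ BC
    D ↦ B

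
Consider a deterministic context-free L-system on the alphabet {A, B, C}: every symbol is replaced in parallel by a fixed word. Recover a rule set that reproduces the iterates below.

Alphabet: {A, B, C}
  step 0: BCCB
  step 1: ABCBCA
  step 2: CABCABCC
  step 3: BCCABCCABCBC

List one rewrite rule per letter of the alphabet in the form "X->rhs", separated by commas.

  step 2 ⇒ step 3: CABCABCC ⇒ BC·C·A·BC·C·A·BC·BC
    A ↦ C
    B ↦ A
    C ↦ BC

A->C, B->A, C->BC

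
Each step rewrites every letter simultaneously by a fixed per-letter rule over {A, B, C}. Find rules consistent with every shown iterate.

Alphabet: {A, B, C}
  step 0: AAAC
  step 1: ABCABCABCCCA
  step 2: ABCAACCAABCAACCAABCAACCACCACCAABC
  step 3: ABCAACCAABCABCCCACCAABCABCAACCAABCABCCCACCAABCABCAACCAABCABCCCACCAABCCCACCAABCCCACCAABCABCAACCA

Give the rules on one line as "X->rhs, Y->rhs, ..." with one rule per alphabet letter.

  step 2 ⇒ step 3: ABCAACCAABCAACCAABCAACCACCACCAABC ⇒ ABC·AA·CCA·ABC·ABC·CCA·CCA·ABC·ABC·AA·CCA·ABC·ABC·CCA·CCA·ABC·ABC·AA·CCA·ABC·ABC·CCA·CCA·ABC·CCA·CCA·ABC·CCA·CCA·ABC·ABC·AA·CCA
    A ↦ ABC
    B ↦ AA
    C ↦ CCA

A->ABC, B->AA, C->CCA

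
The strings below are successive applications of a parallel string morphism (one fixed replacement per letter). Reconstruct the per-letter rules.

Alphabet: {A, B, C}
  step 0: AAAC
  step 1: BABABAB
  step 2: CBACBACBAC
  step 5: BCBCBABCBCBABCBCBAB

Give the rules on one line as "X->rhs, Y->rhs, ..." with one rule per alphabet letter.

  step 1 ⇒ step 2: BABABAB ⇒ C·BA·C·BA·C·BA·C
    A ↦ BA
    B ↦ C
  step 0 ⇒ step 1: AAAC ⇒ BA·BA·BA·B
    C ↦ B

A->BA, B->C, C->B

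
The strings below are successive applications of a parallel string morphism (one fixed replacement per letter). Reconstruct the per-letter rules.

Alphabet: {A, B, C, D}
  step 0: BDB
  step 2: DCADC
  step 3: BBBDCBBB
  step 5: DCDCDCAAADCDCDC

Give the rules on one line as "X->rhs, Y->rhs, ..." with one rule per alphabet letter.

A->DC, B->A, C->BB, D->B

  step 2 ⇒ step 3: DCADC ⇒ B·BB·DC·B·BB
    A ↦ DC
    C ↦ BB
    D ↦ B
    B ↦ A  (constrained at step 0)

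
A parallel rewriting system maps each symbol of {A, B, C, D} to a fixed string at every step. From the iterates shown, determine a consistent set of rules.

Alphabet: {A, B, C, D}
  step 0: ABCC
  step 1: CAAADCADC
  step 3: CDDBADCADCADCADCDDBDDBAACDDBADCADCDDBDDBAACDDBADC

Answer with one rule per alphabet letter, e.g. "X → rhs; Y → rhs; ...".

A->C, B->AA, C->ADC, D->DDB

  step 0 ⇒ step 1: ABCC ⇒ C·AA·ADC·ADC
    A ↦ C
    B ↦ AA
    C ↦ ADC
    D ↦ DDB  (constrained at step 1)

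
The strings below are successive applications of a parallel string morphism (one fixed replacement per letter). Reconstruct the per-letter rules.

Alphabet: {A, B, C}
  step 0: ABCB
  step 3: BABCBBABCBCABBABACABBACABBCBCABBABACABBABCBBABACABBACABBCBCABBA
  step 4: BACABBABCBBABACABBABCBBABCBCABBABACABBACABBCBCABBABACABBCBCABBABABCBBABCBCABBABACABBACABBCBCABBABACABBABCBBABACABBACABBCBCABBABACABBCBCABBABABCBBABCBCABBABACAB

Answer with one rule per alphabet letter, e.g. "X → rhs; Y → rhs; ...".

  step 3 ⇒ step 4: BABCBBABCBCABBABACABBACABBCBCABBABACABBABCBBABACABBACABBCBCABBA ⇒ BA·CAB·BA·BCB·BA·BA·CAB·BA·BCB·BA·BCB·CAB·BA·BA·CAB·BA·CAB·BCB·CAB·BA·BA·CAB·BCB·CAB·BA·BA·BCB·BA·BCB·CAB·BA·BA·CAB·BA·CAB·BCB·CAB·BA·BA·CAB·BA·BCB·BA·BA·CAB·BA·CAB·BCB·CAB·BA·BA·CAB·BCB·CAB·BA·BA·BCB·BA·BCB·CAB·BA·BA·CAB
    A ↦ CAB
    B ↦ BA
    C ↦ BCB

A->CAB, B->BA, C->BCB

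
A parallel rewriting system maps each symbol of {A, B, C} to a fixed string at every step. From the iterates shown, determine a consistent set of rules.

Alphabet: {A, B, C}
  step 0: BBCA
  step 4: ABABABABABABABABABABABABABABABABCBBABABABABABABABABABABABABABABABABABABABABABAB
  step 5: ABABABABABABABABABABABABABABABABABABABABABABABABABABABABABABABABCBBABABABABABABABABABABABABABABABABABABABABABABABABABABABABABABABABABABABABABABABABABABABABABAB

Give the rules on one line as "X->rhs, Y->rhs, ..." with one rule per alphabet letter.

  step 4 ⇒ step 5: ABABABABABABABABABABABABABABABABCBBABABABABABABABABABABABABABABABABABABABABABAB ⇒ AB·AB·AB·AB·AB·AB·AB·AB·AB·AB·AB·AB·AB·AB·AB·AB·AB·AB·AB·AB·AB·AB·AB·AB·AB·AB·AB·AB·AB·AB·AB·AB·CBB·AB·AB·AB·AB·AB·AB·AB·AB·AB·AB·AB·AB·AB·AB·AB·AB·AB·AB·AB·AB·AB·AB·AB·AB·AB·AB·AB·AB·AB·AB·AB·AB·AB·AB·AB·AB·AB·AB·AB·AB·AB·AB·AB·AB·AB·AB
    A ↦ AB
    B ↦ AB
    C ↦ CBB

A->AB, B->AB, C->CBB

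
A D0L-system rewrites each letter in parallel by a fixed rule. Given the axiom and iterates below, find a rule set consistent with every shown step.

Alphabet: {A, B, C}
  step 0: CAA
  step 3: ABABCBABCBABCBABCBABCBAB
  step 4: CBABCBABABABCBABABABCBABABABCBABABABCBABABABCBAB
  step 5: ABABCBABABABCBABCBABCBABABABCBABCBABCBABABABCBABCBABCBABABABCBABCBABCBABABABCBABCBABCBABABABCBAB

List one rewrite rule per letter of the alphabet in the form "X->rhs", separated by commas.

A->CB, B->AB, C->AB

  step 4 ⇒ step 5: CBABCBABABABCBABABABCBABABABCBABABABCBABABABCBAB ⇒ AB·AB·CB·AB·AB·AB·CB·AB·CB·AB·CB·AB·AB·AB·CB·AB·CB·AB·CB·AB·AB·AB·CB·AB·CB·AB·CB·AB·AB·AB·CB·AB·CB·AB·CB·AB·AB·AB·CB·AB·CB·AB·CB·AB·AB·AB·CB·AB
    A ↦ CB
    B ↦ AB
    C ↦ AB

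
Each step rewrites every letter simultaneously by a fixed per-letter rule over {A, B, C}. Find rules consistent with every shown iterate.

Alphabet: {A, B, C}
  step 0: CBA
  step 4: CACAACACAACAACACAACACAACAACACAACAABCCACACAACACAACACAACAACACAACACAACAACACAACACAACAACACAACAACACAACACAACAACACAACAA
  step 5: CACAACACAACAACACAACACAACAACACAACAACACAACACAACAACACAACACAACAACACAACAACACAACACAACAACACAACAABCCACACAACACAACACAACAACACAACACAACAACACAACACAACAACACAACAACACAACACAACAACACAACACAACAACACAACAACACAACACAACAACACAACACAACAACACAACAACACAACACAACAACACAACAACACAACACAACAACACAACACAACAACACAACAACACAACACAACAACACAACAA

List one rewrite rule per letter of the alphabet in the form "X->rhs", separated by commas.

  step 4 ⇒ step 5: CACAACACAACAACACAACACAACAACACAACAABCCACACAACACAACACAACAACACAACACAACAACACAACACAACAACACAACAACACAACACAACAACACAACAA ⇒ CA·CAA·CA·CAA·CAA·CA·CAA·CA·CAA·CAA·CA·CAA·CAA·CA·CAA·CA·CAA·CAA·CA·CAA·CA·CAA·CAA·CA·CAA·CAA·CA·CAA·CA·CAA·CAA·CA·CAA·CAA·BC·CA·CA·CAA·CA·CAA·CA·CAA·CAA·CA·CAA·CA·CAA·CAA·CA·CAA·CA·CAA·CAA·CA·CAA·CAA·CA·CAA·CA·CAA·CAA·CA·CAA·CA·CAA·CAA·CA·CAA·CAA·CA·CAA·CA·CAA·CAA·CA·CAA·CA·CAA·CAA·CA·CAA·CAA·CA·CAA·CA·CAA·CAA·CA·CAA·CAA·CA·CAA·CA·CAA·CAA·CA·CAA·CA·CAA·CAA·CA·CAA·CAA·CA·CAA·CA·CAA·CAA·CA·CAA·CAA
    A ↦ CAA
    B ↦ BC
    C ↦ CA

A->CAA, B->BC, C->CA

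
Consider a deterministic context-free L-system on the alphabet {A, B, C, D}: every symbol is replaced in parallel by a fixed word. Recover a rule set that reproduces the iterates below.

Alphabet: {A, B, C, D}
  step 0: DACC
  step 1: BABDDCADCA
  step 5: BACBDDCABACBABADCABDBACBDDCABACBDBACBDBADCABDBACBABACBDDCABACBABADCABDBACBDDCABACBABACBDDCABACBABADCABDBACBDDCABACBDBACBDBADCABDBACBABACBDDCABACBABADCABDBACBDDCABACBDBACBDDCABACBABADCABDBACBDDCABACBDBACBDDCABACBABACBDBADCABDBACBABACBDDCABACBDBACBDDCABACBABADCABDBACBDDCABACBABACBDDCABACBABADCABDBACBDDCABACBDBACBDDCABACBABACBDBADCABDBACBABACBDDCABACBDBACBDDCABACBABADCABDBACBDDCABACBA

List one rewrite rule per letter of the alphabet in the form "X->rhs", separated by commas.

A->BD, B->BAC, C->DCA, D->BA

  step 0 ⇒ step 1: DACC ⇒ BA·BD·DCA·DCA
    A ↦ BD
    C ↦ DCA
    D ↦ BA
    B ↦ BAC  (constrained at step 1)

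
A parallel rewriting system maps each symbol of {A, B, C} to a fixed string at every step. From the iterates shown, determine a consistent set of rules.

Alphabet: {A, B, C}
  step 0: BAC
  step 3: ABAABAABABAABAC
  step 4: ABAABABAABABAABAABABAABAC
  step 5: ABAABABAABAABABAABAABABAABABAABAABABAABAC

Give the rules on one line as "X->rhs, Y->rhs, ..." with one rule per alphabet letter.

  step 4 ⇒ step 5: ABAABABAABABAABAABABAABAC ⇒ AB·A·AB·AB·A·AB·A·AB·AB·A·AB·A·AB·AB·A·AB·AB·A·AB·A·AB·AB·A·AB·AC
    A ↦ AB
    B ↦ A
    C ↦ AC

A->AB, B->A, C->AC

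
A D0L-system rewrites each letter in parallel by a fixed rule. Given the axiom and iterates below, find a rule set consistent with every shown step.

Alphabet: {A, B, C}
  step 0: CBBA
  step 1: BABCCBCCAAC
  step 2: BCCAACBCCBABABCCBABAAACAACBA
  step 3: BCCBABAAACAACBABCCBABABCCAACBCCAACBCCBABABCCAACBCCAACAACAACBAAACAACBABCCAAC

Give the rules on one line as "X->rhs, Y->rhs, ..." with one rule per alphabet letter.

  step 2 ⇒ step 3: BCCAACBCCBABABCCBABAAACAACBA ⇒ BCC·BA·BA·AAC·AAC·BA·BCC·BA·BA·BCC·AAC·BCC·AAC·BCC·BA·BA·BCC·AAC·BCC·AAC·AAC·AAC·BA·AAC·AAC·BA·BCC·AAC
    A ↦ AAC
    B ↦ BCC
    C ↦ BA

A->AAC, B->BCC, C->BA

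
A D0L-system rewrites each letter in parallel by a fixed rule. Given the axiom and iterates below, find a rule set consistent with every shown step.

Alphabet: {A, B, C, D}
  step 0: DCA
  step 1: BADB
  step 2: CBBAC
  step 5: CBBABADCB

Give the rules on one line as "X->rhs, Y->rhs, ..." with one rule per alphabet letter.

A->B, B->C, C->D, D->BA

  step 1 ⇒ step 2: BADB ⇒ C·B·BA·C
    A ↦ B
    B ↦ C
    D ↦ BA
  step 0 ⇒ step 1: DCA ⇒ BA·D·B
    C ↦ D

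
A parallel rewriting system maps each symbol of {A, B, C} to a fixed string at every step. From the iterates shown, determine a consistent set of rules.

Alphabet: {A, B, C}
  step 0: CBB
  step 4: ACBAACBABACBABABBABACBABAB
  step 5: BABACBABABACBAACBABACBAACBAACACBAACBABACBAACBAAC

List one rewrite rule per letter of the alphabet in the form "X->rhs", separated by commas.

  step 4 ⇒ step 5: ACBAACBABACBABABBABACBABAB ⇒ BA·B·AC·BA·BA·B·AC·BA·AC·BA·B·AC·BA·AC·BA·AC·AC·BA·AC·BA·B·AC·BA·AC·BA·AC
    A ↦ BA
    B ↦ AC
    C ↦ B

A->BA, B->AC, C->B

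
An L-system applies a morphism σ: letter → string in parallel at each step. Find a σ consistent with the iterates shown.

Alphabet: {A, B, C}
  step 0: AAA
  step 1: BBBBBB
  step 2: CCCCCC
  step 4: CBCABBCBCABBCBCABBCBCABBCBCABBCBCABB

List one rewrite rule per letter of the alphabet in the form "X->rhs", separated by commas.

A->BB, B->C, C->BCA

  step 1 ⇒ step 2: BBBBBB ⇒ C·C·C·C·C·C
    B ↦ C
  step 0 ⇒ step 1: AAA ⇒ BB·BB·BB
    A ↦ BB
    C ↦ BCA  (constrained at step 2)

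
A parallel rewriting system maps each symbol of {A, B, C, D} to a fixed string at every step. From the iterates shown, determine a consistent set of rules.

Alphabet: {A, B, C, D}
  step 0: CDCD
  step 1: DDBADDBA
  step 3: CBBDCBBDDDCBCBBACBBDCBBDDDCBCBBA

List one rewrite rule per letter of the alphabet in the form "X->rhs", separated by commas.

A->BD, B->CB, C->DD, D->BA

  step 0 ⇒ step 1: CDCD ⇒ DD·BA·DD·BA
    C ↦ DD
    D ↦ BA
    A ↦ BD  (constrained at step 1)
    B ↦ CB  (constrained at step 1)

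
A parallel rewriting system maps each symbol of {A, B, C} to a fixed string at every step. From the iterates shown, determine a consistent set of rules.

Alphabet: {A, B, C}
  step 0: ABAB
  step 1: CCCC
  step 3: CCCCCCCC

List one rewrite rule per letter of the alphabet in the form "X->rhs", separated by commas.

  step 0 ⇒ step 1: ABAB ⇒ C·C·C·C
    A ↦ C
    B ↦ C
    C ↦ BA  (constrained at step 1)

A->C, B->C, C->BA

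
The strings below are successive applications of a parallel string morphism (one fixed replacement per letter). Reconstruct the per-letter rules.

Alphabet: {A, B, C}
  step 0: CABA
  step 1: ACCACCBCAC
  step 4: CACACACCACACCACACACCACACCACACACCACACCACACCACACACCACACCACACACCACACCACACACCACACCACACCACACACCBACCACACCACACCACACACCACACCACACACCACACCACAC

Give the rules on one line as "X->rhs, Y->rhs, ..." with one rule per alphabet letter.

A->CAC, B->CB, C->AC

  step 0 ⇒ step 1: CABA ⇒ AC·CAC·CB·CAC
    A ↦ CAC
    B ↦ CB
    C ↦ AC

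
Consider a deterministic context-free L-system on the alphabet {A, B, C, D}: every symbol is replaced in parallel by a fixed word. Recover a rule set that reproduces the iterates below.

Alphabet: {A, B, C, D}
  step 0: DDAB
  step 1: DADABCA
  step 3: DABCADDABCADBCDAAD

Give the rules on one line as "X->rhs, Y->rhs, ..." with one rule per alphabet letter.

A->BC, B->A, C->D, D->DA

  step 0 ⇒ step 1: DDAB ⇒ DA·DA·BC·A
    A ↦ BC
    B ↦ A
    D ↦ DA
    C ↦ D  (constrained at step 1)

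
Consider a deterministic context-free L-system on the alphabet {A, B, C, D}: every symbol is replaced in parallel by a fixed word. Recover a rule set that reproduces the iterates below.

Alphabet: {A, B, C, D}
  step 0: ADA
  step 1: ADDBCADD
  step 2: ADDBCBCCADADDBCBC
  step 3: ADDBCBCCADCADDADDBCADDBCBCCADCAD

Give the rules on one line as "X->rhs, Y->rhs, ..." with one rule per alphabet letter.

  step 2 ⇒ step 3: ADDBCBCCADADDBCBC ⇒ ADD·BC·BC·CA·D·CA·D·D·ADD·BC·ADD·BC·BC·CA·D·CA·D
    A ↦ ADD
    B ↦ CA
    C ↦ D
    D ↦ BC

A->ADD, B->CA, C->D, D->BC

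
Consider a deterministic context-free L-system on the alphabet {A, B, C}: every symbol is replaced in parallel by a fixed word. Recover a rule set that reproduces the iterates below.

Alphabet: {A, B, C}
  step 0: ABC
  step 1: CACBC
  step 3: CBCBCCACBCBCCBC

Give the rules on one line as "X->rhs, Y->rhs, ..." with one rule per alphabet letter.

  step 0 ⇒ step 1: ABC ⇒ CA·C·BC
    A ↦ CA
    B ↦ C
    C ↦ BC

A->CA, B->C, C->BC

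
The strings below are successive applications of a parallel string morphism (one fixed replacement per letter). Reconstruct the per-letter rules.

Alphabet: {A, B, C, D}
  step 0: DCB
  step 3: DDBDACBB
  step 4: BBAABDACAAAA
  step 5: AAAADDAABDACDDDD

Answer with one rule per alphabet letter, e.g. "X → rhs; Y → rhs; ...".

A->D, B->AA, C->AC, D->B

  step 4 ⇒ step 5: BBAABDACAAAA ⇒ AA·AA·D·D·AA·B·D·AC·D·D·D·D
    A ↦ D
    B ↦ AA
    C ↦ AC
    D ↦ B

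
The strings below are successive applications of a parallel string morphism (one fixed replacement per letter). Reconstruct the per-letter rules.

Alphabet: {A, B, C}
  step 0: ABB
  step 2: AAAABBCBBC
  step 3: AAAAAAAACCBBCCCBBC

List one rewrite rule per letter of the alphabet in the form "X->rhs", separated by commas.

A->AA, B->C, C->BBC

  step 2 ⇒ step 3: AAAABBCBBC ⇒ AA·AA·AA·AA·C·C·BBC·C·C·BBC
    A ↦ AA
    B ↦ C
    C ↦ BBC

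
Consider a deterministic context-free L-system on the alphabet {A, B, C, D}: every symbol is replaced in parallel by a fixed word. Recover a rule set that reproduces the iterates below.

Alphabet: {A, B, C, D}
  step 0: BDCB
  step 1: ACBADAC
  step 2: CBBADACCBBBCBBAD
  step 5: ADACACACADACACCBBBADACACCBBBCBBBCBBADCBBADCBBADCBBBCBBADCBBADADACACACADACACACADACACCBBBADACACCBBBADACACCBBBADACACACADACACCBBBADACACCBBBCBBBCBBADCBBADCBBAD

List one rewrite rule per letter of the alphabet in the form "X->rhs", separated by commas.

  step 1 ⇒ step 2: ACBADAC ⇒ CBB·AD·AC·CBB·B·CBB·AD
    A ↦ CBB
    B ↦ AC
    C ↦ AD
    D ↦ B

A->CBB, B->AC, C->AD, D->B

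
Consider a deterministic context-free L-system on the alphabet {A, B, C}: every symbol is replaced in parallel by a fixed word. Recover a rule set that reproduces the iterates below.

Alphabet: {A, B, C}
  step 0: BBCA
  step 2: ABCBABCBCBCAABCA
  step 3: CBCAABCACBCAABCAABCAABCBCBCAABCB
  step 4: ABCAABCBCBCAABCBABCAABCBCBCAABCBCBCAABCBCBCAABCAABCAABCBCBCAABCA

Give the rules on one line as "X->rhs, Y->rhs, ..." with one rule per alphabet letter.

A->CB, B->CA, C->AB

  step 3 ⇒ step 4: CBCAABCACBCAABCAABCAABCBCBCAABCB ⇒ AB·CA·AB·CB·CB·CA·AB·CB·AB·CA·AB·CB·CB·CA·AB·CB·CB·CA·AB·CB·CB·CA·AB·CA·AB·CA·AB·CB·CB·CA·AB·CA
    A ↦ CB
    B ↦ CA
    C ↦ AB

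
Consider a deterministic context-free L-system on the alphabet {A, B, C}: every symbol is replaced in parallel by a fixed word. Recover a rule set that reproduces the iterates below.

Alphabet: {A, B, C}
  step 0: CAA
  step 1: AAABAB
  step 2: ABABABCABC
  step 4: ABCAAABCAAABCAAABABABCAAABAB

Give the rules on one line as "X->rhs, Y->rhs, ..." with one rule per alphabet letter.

  step 1 ⇒ step 2: AAABAB ⇒ AB·AB·AB·C·AB·C
    A ↦ AB
    B ↦ C
  step 0 ⇒ step 1: CAA ⇒ AA·AB·AB
    C ↦ AA

A->AB, B->C, C->AA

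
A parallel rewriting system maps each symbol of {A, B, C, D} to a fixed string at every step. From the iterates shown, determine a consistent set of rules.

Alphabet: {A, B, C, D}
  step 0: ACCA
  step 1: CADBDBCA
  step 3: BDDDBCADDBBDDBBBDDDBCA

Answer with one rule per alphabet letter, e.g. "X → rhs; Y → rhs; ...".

  step 0 ⇒ step 1: ACCA ⇒ CA·DB·DB·CA
    A ↦ CA
    C ↦ DB
    B ↦ DD  (constrained at step 1)
    D ↦ B  (constrained at step 1)

A->CA, B->DD, C->DB, D->B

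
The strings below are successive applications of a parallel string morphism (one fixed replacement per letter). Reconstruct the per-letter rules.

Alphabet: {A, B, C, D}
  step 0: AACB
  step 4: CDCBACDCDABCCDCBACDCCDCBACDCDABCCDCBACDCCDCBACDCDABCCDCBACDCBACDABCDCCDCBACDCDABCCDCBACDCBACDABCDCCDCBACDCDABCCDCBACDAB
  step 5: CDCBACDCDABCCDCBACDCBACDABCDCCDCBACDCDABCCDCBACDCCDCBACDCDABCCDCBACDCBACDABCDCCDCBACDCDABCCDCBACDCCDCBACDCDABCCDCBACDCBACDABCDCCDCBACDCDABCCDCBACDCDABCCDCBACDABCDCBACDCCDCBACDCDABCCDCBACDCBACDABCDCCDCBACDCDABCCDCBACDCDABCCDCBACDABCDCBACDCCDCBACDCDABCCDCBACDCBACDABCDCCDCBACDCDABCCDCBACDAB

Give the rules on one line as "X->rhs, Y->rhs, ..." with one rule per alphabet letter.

A->C, B->DAB, C->CDC, D->BA

  step 4 ⇒ step 5: CDCBACDCDABCCDCBACDCCDCBACDCDABCCDCBACDCCDCBACDCDABCCDCBACDCBACDABCDCCDCBACDCDABCCDCBACDCBACDABCDCCDCBACDCDABCCDCBACDAB ⇒ CDC·BA·CDC·DAB·C·CDC·BA·CDC·BA·C·DAB·CDC·CDC·BA·CDC·DAB·C·CDC·BA·CDC·CDC·BA·CDC·DAB·C·CDC·BA·CDC·BA·C·DAB·CDC·CDC·BA·CDC·DAB·C·CDC·BA·CDC·CDC·BA·CDC·DAB·C·CDC·BA·CDC·BA·C·DAB·CDC·CDC·BA·CDC·DAB·C·CDC·BA·CDC·DAB·C·CDC·BA·C·DAB·CDC·BA·CDC·CDC·BA·CDC·DAB·C·CDC·BA·CDC·BA·C·DAB·CDC·CDC·BA·CDC·DAB·C·CDC·BA·CDC·DAB·C·CDC·BA·C·DAB·CDC·BA·CDC·CDC·BA·CDC·DAB·C·CDC·BA·CDC·BA·C·DAB·CDC·CDC·BA·CDC·DAB·C·CDC·BA·C·DAB
    A ↦ C
    B ↦ DAB
    C ↦ CDC
    D ↦ BA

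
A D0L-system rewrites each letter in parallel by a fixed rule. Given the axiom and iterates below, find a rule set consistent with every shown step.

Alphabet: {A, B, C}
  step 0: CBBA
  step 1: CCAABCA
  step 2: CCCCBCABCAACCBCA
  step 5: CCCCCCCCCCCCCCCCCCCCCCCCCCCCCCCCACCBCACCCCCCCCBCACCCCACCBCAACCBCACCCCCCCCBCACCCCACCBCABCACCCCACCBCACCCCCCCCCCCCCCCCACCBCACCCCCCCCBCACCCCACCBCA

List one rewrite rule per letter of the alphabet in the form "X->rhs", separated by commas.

A->BCA, B->A, C->CC

  step 1 ⇒ step 2: CCAABCA ⇒ CC·CC·BCA·BCA·A·CC·BCA
    A ↦ BCA
    B ↦ A
    C ↦ CC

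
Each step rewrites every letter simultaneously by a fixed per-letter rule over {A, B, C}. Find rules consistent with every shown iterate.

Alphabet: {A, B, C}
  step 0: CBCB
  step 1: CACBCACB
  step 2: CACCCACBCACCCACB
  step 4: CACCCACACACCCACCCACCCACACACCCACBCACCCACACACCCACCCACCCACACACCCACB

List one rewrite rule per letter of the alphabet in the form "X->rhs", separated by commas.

  step 1 ⇒ step 2: CACBCACB ⇒ CA·CC·CA·CB·CA·CC·CA·CB
    A ↦ CC
    B ↦ CB
    C ↦ CA

A->CC, B->CB, C->CA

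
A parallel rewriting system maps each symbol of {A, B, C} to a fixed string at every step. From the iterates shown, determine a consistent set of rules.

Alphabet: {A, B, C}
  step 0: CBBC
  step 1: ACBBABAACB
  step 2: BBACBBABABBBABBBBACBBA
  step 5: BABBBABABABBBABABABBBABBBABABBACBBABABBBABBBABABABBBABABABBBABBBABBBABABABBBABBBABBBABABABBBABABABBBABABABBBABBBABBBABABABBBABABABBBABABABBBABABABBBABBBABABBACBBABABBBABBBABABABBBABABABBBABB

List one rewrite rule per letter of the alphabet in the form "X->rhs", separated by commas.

  step 1 ⇒ step 2: ACBBABAACB ⇒ BB·ACB·BA·BA·BB·BA·BB·BB·ACB·BA
    A ↦ BB
    B ↦ BA
    C ↦ ACB

A->BB, B->BA, C->ACB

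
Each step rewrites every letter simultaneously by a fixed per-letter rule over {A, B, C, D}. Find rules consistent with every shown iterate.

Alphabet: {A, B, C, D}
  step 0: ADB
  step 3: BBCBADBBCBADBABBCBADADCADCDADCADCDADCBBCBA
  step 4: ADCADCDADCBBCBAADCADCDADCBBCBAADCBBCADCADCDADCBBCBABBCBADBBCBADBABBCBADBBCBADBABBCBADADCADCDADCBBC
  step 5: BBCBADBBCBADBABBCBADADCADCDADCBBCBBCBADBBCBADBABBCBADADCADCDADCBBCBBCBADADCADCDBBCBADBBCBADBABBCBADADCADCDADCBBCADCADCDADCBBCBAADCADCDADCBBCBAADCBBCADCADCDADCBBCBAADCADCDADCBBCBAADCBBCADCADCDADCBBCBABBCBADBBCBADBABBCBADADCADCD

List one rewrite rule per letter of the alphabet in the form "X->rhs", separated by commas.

A->BBC, B->ADC, C->D, D->BA

  step 4 ⇒ step 5: ADCADCDADCBBCBAADCADCDADCBBCBAADCBBCADCADCDADCBBCBABBCBADBBCBADBABBCBADBBCBADBABBCBADADCADCDADCBBC ⇒ BBC·BA·D·BBC·BA·D·BA·BBC·BA·D·ADC·ADC·D·ADC·BBC·BBC·BA·D·BBC·BA·D·BA·BBC·BA·D·ADC·ADC·D·ADC·BBC·BBC·BA·D·ADC·ADC·D·BBC·BA·D·BBC·BA·D·BA·BBC·BA·D·ADC·ADC·D·ADC·BBC·ADC·ADC·D·ADC·BBC·BA·ADC·ADC·D·ADC·BBC·BA·ADC·BBC·ADC·ADC·D·ADC·BBC·BA·ADC·ADC·D·ADC·BBC·BA·ADC·BBC·ADC·ADC·D·ADC·BBC·BA·BBC·BA·D·BBC·BA·D·BA·BBC·BA·D·ADC·ADC·D
    A ↦ BBC
    B ↦ ADC
    C ↦ D
    D ↦ BA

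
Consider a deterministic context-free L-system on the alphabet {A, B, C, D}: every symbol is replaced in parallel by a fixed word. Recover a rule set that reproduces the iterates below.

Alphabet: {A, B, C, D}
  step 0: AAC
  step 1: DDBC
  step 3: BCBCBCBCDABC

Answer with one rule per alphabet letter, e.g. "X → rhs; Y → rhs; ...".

A->D, B->A, C->BC, D->CC

  step 0 ⇒ step 1: AAC ⇒ D·D·BC
    A ↦ D
    C ↦ BC
    B ↦ A  (constrained at step 1)
    D ↦ CC  (constrained at step 1)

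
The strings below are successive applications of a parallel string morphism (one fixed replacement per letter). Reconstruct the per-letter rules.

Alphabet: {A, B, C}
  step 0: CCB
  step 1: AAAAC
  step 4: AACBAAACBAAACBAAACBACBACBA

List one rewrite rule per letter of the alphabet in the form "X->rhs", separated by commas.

  step 0 ⇒ step 1: CCB ⇒ AA·AA·C
    B ↦ C
    C ↦ AA
    A ↦ BA  (constrained at step 1)

A->BA, B->C, C->AA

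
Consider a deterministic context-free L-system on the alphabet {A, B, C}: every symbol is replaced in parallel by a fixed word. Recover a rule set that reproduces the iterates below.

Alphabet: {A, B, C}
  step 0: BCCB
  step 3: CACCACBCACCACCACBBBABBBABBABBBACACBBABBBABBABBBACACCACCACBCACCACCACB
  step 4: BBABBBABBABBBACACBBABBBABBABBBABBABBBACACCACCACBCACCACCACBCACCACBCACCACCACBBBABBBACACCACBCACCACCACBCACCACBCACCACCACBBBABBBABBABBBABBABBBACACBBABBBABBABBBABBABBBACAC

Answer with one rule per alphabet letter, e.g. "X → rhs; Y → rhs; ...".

  step 3 ⇒ step 4: CACCACBCACCACCACBBBABBBABBABBBACACBBABBBABBABBBACACCACCACBCACCACCACB ⇒ BBA·B·BBA·BBA·B·BBA·CAC·BBA·B·BBA·BBA·B·BBA·BBA·B·BBA·CAC·CAC·CAC·B·CAC·CAC·CAC·B·CAC·CAC·B·CAC·CAC·CAC·B·BBA·B·BBA·CAC·CAC·B·CAC·CAC·CAC·B·CAC·CAC·B·CAC·CAC·CAC·B·BBA·B·BBA·BBA·B·BBA·BBA·B·BBA·CAC·BBA·B·BBA·BBA·B·BBA·BBA·B·BBA·CAC
    A ↦ B
    B ↦ CAC
    C ↦ BBA

A->B, B->CAC, C->BBA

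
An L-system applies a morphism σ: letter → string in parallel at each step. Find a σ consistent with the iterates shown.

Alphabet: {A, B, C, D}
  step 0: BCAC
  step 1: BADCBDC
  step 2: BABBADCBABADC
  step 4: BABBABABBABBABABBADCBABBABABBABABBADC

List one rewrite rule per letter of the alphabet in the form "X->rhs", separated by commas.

A->B, B->BA, C->DC, D->BA

  step 1 ⇒ step 2: BADCBDC ⇒ BA·B·BA·DC·BA·BA·DC
    A ↦ B
    B ↦ BA
    C ↦ DC
    D ↦ BA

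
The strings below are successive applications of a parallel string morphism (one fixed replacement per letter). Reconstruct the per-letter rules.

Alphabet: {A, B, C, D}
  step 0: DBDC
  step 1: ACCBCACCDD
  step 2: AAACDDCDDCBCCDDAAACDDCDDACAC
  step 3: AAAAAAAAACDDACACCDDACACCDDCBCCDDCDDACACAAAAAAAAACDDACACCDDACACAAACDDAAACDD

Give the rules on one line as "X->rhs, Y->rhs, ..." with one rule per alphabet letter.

A->AAA, B->CBC, C->CDD, D->AC

  step 2 ⇒ step 3: AAACDDCDDCBCCDDAAACDDCDDACAC ⇒ AAA·AAA·AAA·CDD·AC·AC·CDD·AC·AC·CDD·CBC·CDD·CDD·AC·AC·AAA·AAA·AAA·CDD·AC·AC·CDD·AC·AC·AAA·CDD·AAA·CDD
    A ↦ AAA
    B ↦ CBC
    C ↦ CDD
    D ↦ AC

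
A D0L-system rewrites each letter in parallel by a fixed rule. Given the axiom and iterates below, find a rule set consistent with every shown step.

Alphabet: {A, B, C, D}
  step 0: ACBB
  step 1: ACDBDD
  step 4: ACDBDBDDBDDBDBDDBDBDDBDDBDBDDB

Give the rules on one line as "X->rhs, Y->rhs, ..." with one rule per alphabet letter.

A->AC, B->D, C->DB, D->DB

  step 0 ⇒ step 1: ACBB ⇒ AC·DB·D·D
    A ↦ AC
    B ↦ D
    C ↦ DB
    D ↦ DB  (constrained at step 1)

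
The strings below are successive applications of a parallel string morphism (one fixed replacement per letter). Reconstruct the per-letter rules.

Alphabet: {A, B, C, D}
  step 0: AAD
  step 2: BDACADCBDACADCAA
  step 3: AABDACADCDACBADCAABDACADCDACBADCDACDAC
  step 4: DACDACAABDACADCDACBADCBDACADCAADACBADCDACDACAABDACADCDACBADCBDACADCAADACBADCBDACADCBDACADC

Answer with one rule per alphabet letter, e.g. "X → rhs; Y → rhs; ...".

  step 3 ⇒ step 4: AABDACADCDACBADCAABDACADCDACBADCDACDAC ⇒ DAC·DAC·AA·B·DAC·ADC·DAC·B·ADC·B·DAC·ADC·AA·DAC·B·ADC·DAC·DAC·AA·B·DAC·ADC·DAC·B·ADC·B·DAC·ADC·AA·DAC·B·ADC·B·DAC·ADC·B·DAC·ADC
    A ↦ DAC
    B ↦ AA
    C ↦ ADC
    D ↦ B

A->DAC, B->AA, C->ADC, D->B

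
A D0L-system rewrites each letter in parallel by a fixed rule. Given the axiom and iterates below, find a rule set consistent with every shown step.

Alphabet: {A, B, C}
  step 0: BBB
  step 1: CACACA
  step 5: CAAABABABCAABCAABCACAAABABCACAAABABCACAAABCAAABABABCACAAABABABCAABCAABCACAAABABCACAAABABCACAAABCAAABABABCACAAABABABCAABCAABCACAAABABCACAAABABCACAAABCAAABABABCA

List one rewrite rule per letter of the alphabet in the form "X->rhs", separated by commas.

  step 0 ⇒ step 1: BBB ⇒ CA·CA·CA
    B ↦ CA
    A ↦ AB  (constrained at step 1)
    C ↦ CAA  (constrained at step 1)

A->AB, B->CA, C->CAA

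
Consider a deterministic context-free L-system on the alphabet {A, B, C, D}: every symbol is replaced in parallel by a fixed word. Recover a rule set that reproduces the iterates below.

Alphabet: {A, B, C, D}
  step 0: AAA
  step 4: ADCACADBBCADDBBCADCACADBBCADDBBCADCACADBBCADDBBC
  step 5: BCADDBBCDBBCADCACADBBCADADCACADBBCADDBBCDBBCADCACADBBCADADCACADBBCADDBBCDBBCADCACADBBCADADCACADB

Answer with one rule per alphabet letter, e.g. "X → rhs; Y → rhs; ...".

  step 4 ⇒ step 5: ADCACADBBCADDBBCADCACADBBCADDBBCADCACADBBCADDBBC ⇒ BC·AD·DB·BC·DB·BC·AD·CA·CA·DB·BC·AD·AD·CA·CA·DB·BC·AD·DB·BC·DB·BC·AD·CA·CA·DB·BC·AD·AD·CA·CA·DB·BC·AD·DB·BC·DB·BC·AD·CA·CA·DB·BC·AD·AD·CA·CA·DB
    A ↦ BC
    B ↦ CA
    C ↦ DB
    D ↦ AD

A->BC, B->CA, C->DB, D->AD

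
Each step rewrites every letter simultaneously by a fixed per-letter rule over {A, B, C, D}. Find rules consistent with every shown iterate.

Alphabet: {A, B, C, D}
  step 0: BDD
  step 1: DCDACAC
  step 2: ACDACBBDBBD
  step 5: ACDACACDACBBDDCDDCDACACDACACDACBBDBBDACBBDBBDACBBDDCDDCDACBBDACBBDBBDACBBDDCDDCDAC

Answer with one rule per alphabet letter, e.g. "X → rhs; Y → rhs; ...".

A->BB, B->DCD, C->D, D->AC

  step 1 ⇒ step 2: DCDACAC ⇒ AC·D·AC·BB·D·BB·D
    A ↦ BB
    C ↦ D
    D ↦ AC
  step 0 ⇒ step 1: BDD ⇒ DCD·AC·AC
    B ↦ DCD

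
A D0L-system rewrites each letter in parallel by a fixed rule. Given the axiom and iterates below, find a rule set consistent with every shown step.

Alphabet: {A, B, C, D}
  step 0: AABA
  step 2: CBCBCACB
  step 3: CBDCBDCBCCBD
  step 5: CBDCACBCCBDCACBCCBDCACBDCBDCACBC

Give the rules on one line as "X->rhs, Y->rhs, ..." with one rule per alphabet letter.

  step 2 ⇒ step 3: CBCBCACB ⇒ CB·D·CB·D·CB·C·CB·D
    A ↦ C
    B ↦ D
    C ↦ CB
    D ↦ CA  (constrained at step 3)

A->C, B->D, C->CB, D->CA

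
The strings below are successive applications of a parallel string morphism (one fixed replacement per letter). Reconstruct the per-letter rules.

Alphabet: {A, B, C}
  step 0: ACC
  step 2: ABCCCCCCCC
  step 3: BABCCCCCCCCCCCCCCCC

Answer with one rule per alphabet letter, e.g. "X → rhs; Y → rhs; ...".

  step 2 ⇒ step 3: ABCCCCCCCC ⇒ B·AB·CC·CC·CC·CC·CC·CC·CC·CC
    A ↦ B
    B ↦ AB
    C ↦ CC

A->B, B->AB, C->CC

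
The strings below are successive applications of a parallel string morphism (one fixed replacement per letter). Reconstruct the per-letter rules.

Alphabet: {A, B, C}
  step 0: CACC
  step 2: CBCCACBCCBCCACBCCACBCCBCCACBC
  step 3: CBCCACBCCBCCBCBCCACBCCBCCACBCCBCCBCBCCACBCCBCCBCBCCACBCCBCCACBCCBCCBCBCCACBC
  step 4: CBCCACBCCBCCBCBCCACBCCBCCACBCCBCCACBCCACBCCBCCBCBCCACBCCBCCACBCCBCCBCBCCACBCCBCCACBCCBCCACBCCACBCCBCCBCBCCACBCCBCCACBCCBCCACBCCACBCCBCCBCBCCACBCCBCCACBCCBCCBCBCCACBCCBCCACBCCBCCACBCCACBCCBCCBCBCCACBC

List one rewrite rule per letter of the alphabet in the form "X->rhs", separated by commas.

A->CB, B->CA, C->CBC

  step 3 ⇒ step 4: CBCCACBCCBCCBCBCCACBCCBCCACBCCBCCBCBCCACBCCBCCBCBCCACBCCBCCACBCCBCCBCBCCACBC ⇒ CBC·CA·CBC·CBC·CB·CBC·CA·CBC·CBC·CA·CBC·CBC·CA·CBC·CA·CBC·CBC·CB·CBC·CA·CBC·CBC·CA·CBC·CBC·CB·CBC·CA·CBC·CBC·CA·CBC·CBC·CA·CBC·CA·CBC·CBC·CB·CBC·CA·CBC·CBC·CA·CBC·CBC·CA·CBC·CA·CBC·CBC·CB·CBC·CA·CBC·CBC·CA·CBC·CBC·CB·CBC·CA·CBC·CBC·CA·CBC·CBC·CA·CBC·CA·CBC·CBC·CB·CBC·CA·CBC
    A ↦ CB
    B ↦ CA
    C ↦ CBC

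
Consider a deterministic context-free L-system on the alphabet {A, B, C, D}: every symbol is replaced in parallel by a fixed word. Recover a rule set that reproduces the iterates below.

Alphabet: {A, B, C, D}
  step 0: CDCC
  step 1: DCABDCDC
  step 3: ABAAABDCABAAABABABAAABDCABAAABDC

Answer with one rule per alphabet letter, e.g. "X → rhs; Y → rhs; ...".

A->AB, B->AA, C->DC, D->AB

  step 0 ⇒ step 1: CDCC ⇒ DC·AB·DC·DC
    C ↦ DC
    D ↦ AB
    A ↦ AB  (constrained at step 1)
    B ↦ AA  (constrained at step 1)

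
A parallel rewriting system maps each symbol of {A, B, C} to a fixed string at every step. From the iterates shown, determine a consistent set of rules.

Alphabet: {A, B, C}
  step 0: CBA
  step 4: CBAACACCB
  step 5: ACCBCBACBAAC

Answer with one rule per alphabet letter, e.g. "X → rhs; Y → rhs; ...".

A->CB, B->C, C->A

  step 4 ⇒ step 5: CBAACACCB ⇒ A·C·CB·CB·A·CB·A·A·C
    A ↦ CB
    B ↦ C
    C ↦ A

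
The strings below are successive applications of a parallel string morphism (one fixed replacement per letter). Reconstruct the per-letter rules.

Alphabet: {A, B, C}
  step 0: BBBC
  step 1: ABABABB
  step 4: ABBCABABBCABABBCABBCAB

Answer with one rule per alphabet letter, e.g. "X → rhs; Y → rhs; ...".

A->C, B->AB, C->B

  step 0 ⇒ step 1: BBBC ⇒ AB·AB·AB·B
    B ↦ AB
    C ↦ B
    A ↦ C  (constrained at step 1)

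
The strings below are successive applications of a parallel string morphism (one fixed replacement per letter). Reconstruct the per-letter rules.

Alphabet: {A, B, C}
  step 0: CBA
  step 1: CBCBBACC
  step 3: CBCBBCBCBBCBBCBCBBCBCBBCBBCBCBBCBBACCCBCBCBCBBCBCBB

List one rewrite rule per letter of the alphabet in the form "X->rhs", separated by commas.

  step 0 ⇒ step 1: CBA ⇒ CB·CBB·ACC
    A ↦ ACC
    B ↦ CBB
    C ↦ CB

A->ACC, B->CBB, C->CB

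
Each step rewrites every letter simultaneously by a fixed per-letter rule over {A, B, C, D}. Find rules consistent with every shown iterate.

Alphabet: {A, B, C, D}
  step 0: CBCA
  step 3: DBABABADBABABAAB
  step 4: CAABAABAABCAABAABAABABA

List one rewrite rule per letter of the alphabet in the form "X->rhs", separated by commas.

A->AB, B->A, C->DB, D->C

  step 3 ⇒ step 4: DBABABADBABABAAB ⇒ C·A·AB·A·AB·A·AB·C·A·AB·A·AB·A·AB·AB·A
    A ↦ AB
    B ↦ A
    D ↦ C
    C ↦ DB  (constrained at step 0)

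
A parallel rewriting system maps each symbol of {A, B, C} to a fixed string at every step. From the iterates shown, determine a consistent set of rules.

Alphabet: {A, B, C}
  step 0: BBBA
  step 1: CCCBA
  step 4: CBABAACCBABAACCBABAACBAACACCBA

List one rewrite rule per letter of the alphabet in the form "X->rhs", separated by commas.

A->BA, B->C, C->AC

  step 0 ⇒ step 1: BBBA ⇒ C·C·C·BA
    A ↦ BA
    B ↦ C
    C ↦ AC  (constrained at step 1)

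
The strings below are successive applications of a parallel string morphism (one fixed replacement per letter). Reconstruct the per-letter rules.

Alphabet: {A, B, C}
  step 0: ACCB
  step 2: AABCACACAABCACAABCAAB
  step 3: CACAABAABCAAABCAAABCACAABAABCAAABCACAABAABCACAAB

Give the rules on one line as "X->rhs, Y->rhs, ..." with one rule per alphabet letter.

A->CA, B->AB, C->AAB

  step 2 ⇒ step 3: AABCACACAABCACAABCAAB ⇒ CA·CA·AB·AAB·CA·AAB·CA·AAB·CA·CA·AB·AAB·CA·AAB·CA·CA·AB·AAB·CA·CA·AB
    A ↦ CA
    B ↦ AB
    C ↦ AAB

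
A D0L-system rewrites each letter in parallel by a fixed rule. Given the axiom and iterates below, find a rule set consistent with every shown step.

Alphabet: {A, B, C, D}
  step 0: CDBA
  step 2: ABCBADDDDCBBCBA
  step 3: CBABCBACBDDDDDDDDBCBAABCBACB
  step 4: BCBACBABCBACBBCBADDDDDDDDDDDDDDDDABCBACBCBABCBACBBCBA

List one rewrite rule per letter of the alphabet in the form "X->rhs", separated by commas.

A->CB, B->A, C->BCB, D->DD

  step 3 ⇒ step 4: CBABCBACBDDDDDDDDBCBAABCBACB ⇒ BCB·A·CB·A·BCB·A·CB·BCB·A·DD·DD·DD·DD·DD·DD·DD·DD·A·BCB·A·CB·CB·A·BCB·A·CB·BCB·A
    A ↦ CB
    B ↦ A
    C ↦ BCB
    D ↦ DD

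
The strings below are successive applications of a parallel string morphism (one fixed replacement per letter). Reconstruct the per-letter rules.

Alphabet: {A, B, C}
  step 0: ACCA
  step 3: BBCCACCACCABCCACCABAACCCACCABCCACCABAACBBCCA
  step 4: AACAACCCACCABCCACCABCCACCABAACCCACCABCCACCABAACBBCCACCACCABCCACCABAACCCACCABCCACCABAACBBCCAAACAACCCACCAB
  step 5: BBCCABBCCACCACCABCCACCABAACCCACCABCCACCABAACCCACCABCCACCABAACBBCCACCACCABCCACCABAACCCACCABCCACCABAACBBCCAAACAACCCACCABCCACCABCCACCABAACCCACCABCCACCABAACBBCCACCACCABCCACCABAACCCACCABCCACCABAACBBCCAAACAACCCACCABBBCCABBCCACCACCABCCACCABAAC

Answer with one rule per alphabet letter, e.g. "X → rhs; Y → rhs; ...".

A->B, B->AAC, C->CCA

  step 4 ⇒ step 5: AACAACCCACCABCCACCABCCACCABAACCCACCABCCACCABAACBBCCACCACCABCCACCABAACCCACCABCCACCABAACBBCCAAACAACCCACCAB ⇒ B·B·CCA·B·B·CCA·CCA·CCA·B·CCA·CCA·B·AAC·CCA·CCA·B·CCA·CCA·B·AAC·CCA·CCA·B·CCA·CCA·B·AAC·B·B·CCA·CCA·CCA·B·CCA·CCA·B·AAC·CCA·CCA·B·CCA·CCA·B·AAC·B·B·CCA·AAC·AAC·CCA·CCA·B·CCA·CCA·B·CCA·CCA·B·AAC·CCA·CCA·B·CCA·CCA·B·AAC·B·B·CCA·CCA·CCA·B·CCA·CCA·B·AAC·CCA·CCA·B·CCA·CCA·B·AAC·B·B·CCA·AAC·AAC·CCA·CCA·B·B·B·CCA·B·B·CCA·CCA·CCA·B·CCA·CCA·B·AAC
    A ↦ B
    B ↦ AAC
    C ↦ CCA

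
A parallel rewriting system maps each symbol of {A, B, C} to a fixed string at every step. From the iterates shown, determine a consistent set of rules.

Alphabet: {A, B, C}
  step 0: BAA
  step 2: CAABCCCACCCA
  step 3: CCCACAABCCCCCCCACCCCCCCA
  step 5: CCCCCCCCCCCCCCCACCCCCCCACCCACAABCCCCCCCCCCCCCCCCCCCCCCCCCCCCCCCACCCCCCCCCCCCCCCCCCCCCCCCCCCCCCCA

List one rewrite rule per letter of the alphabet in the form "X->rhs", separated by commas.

  step 2 ⇒ step 3: CAABCCCACCCA ⇒ CC·CA·CA·AB·CC·CC·CC·CA·CC·CC·CC·CA
    A ↦ CA
    B ↦ AB
    C ↦ CC

A->CA, B->AB, C->CC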